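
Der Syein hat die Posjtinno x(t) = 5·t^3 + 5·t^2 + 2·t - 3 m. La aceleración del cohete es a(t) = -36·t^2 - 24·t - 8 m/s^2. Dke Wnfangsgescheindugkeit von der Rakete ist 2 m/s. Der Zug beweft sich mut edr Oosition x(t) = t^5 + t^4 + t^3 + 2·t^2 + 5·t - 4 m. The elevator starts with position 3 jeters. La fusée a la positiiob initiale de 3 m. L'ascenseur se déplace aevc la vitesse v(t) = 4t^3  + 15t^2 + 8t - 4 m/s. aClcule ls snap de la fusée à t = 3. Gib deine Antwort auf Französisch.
En partant de l'accélération a(t) = -36·t^2 - 24·t - 8, nous prenons 2 dérivées. La dérivée de l'accélération donne le jerk: j(t) = -72·t - 24. La dérivée du jerk donne le snap: s(t) = -72. En utilisant s(t) = -72 et en substituant t = 3, nous trouvons s = -72.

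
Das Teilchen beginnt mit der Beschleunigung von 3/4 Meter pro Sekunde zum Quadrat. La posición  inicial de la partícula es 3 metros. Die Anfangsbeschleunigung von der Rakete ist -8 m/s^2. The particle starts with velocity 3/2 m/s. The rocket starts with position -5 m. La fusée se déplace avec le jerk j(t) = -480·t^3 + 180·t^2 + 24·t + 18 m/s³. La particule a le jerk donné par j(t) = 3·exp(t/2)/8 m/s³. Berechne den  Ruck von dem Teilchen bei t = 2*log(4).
Mit j(t) = 3·exp(t/2)/8 und Einsetzen von t = 2*log(4), finden wir j = 3/2.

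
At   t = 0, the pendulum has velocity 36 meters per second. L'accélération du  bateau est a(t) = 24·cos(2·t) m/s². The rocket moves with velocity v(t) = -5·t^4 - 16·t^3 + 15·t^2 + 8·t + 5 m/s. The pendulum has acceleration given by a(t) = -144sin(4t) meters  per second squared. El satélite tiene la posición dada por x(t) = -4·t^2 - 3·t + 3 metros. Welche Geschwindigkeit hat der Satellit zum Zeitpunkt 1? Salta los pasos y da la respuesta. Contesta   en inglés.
At t = 1, v = -11.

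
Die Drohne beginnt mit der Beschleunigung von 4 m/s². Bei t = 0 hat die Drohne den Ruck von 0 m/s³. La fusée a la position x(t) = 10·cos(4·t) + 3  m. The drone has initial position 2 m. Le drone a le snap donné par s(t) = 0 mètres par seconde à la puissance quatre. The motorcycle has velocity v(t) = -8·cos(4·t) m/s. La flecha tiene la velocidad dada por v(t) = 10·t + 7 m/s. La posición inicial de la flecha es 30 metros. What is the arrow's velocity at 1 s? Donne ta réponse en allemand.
Mit v(t) = 10·t + 7 und Einsetzen von t = 1, finden wir v = 17.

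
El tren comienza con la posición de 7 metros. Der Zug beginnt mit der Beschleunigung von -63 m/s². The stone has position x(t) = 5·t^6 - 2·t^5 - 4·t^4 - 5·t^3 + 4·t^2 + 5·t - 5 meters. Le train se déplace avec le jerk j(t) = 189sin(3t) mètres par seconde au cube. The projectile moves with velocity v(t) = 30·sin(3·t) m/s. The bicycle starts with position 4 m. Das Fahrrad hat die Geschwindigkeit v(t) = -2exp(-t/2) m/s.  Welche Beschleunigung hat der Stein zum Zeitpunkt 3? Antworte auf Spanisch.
Partiendo de la posición x(t) = 5·t^6 - 2·t^5 - 4·t^4 - 5·t^3 + 4·t^2 + 5·t - 5, tomamos 2 derivadas. Derivando la posición, obtenemos la velocidad: v(t) = 30·t^5 - 10·t^4 - 16·t^3 - 15·t^2 + 8·t + 5. Derivando la velocidad, obtenemos la aceleración: a(t) = 150·t^4 - 40·t^3 - 48·t^2 - 30·t + 8. Tenemos la aceleración a(t) = 150·t^4 - 40·t^3 - 48·t^2 - 30·t + 8. Sustituyendo t = 3: a(3) = 10556.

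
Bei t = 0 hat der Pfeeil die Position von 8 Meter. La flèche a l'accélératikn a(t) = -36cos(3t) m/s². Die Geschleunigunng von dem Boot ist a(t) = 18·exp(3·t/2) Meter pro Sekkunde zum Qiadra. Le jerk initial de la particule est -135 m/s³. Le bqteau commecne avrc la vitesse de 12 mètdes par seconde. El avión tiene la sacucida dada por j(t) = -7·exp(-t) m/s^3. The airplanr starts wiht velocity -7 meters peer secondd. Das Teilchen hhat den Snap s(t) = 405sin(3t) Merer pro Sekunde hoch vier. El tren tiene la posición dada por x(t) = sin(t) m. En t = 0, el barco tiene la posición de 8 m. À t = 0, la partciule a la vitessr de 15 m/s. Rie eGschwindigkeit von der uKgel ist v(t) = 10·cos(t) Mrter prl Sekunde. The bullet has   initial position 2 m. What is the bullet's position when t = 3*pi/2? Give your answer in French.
Nous devons intégrer notre équation de la vitesse v(t) = 10·cos(t) 1 fois. En prenant ∫v(t)dt et en appliquant x(0) = 2, nous trouvons x(t) = 10·sin(t) + 2. En utilisant x(t) = 10·sin(t) + 2 et en substituant t = 3*pi/2, nous trouvons x = -8.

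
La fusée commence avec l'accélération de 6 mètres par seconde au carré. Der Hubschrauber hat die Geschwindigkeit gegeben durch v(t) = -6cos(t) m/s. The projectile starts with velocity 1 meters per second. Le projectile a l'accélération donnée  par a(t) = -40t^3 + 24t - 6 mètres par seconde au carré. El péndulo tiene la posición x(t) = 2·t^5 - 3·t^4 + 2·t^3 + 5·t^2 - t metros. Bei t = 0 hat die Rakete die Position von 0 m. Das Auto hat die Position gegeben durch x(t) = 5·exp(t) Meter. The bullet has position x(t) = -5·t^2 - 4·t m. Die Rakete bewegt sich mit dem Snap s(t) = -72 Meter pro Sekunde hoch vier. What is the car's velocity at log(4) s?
We must differentiate our position equation x(t) = 5·exp(t) 1 time. The derivative of position gives velocity: v(t) = 5·exp(t). From the given velocity equation v(t) = 5·exp(t), we substitute t = log(4) to get v = 20.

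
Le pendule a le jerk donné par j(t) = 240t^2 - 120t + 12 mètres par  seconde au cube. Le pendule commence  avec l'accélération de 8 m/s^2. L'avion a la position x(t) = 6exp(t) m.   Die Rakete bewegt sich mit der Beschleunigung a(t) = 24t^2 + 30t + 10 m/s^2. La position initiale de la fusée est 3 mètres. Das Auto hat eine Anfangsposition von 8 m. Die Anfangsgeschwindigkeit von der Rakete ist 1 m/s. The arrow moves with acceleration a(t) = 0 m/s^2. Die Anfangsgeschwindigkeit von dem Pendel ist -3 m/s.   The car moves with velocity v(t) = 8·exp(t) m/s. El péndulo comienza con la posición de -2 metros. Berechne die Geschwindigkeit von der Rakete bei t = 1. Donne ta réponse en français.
Nous devons trouver la primitive de notre équation de l'accélération a(t) = 24·t^2 + 30·t + 10 1 fois. En intégrant l'accélération et en utilisant la condition initiale v(0) = 1, nous obtenons v(t) = 8·t^3 + 15·t^2 + 10·t + 1. De l'équation de la vitesse v(t) = 8·t^3 + 15·t^2 + 10·t + 1, nous substituons t = 1 pour obtenir v = 34.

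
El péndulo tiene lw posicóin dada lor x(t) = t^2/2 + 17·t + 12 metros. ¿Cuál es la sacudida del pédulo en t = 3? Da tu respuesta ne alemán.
Um dies zu lösen, müssen wir 3 Ableitungen unserer Gleichung für die Position x(t) = t^2/2 + 17·t + 12 nehmen. Mit d/dt von x(t) finden wir v(t) = t + 17. Die Ableitung von der Geschwindigkeit ergibt die Beschleunigung: a(t) = 1. Durch Ableiten von der Beschleunigung erhalten wir den Ruck: j(t) = 0. Wir haben den Ruck j(t) = 0. Durch Einsetzen von t = 3: j(3) = 0.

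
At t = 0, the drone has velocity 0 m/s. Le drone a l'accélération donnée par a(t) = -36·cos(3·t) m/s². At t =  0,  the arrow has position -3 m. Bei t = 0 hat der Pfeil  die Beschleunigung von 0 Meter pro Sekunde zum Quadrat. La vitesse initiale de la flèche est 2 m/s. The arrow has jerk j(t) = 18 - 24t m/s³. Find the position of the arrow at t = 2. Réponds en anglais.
Starting from jerk j(t) = 18 - 24·t, we take 3 antiderivatives. Finding the antiderivative of j(t) and using a(0) = 0: a(t) = 6·t·(3 - 2·t). Taking ∫a(t)dt and applying v(0) = 2, we find v(t) = -4·t^3 + 9·t^2 + 2. Integrating velocity and using the initial condition x(0) = -3, we get x(t) = -t^4 + 3·t^3 + 2·t - 3. Using x(t) = -t^4 + 3·t^3 + 2·t - 3 and substituting t = 2, we find x = 9.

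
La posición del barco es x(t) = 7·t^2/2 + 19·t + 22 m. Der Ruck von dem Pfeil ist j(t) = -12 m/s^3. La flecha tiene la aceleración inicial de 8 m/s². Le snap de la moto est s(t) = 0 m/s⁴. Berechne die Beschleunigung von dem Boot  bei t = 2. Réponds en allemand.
Ausgehend von der Position x(t) = 7·t^2/2 + 19·t + 22, nehmen wir 2 Ableitungen. Die Ableitung von der Position ergibt die Geschwindigkeit: v(t) = 7·t + 19. Mit d/dt von v(t) finden wir a(t) = 7. Aus der Gleichung für die Beschleunigung a(t) = 7, setzen wir t = 2 ein und erhalten a = 7.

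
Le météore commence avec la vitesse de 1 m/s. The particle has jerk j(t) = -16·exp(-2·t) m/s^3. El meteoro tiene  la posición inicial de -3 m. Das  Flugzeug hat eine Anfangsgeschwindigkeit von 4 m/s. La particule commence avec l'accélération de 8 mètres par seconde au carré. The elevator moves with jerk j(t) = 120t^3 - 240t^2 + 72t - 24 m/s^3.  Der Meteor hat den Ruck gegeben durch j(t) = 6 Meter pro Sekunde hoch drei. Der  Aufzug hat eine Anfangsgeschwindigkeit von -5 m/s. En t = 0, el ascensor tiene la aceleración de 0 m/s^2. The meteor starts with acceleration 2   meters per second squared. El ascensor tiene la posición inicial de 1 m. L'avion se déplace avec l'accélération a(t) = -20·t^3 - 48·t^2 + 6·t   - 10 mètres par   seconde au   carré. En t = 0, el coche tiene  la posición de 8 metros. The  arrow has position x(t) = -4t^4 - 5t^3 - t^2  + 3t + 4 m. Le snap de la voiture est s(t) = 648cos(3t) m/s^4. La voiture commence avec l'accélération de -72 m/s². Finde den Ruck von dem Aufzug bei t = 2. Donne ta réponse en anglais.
From the given jerk equation j(t) = 120·t^3 - 240·t^2 + 72·t - 24, we substitute t = 2 to get j = 120.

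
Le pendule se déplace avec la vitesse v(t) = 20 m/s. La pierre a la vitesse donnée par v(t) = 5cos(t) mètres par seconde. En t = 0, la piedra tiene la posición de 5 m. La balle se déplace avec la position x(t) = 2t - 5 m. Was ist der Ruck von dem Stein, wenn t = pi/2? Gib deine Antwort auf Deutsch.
Um dies zu lösen, müssen wir 2 Ableitungen unserer Gleichung für die Geschwindigkeit v(t) = 5·cos(t) nehmen. Durch Ableiten von der Geschwindigkeit erhalten wir die Beschleunigung: a(t) = -5·sin(t). Durch Ableiten von der Beschleunigung erhalten wir den Ruck: j(t) = -5·cos(t). Mit j(t) = -5·cos(t) und Einsetzen von t = pi/2, finden wir j = 0.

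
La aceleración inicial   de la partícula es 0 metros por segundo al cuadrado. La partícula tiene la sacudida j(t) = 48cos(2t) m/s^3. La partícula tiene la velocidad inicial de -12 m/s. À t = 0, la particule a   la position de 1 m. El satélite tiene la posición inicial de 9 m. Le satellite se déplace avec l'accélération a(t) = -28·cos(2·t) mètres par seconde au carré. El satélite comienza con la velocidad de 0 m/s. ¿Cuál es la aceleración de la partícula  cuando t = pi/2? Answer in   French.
Pour résoudre ceci, nous devons prendre 1 primitive de notre équation du jerk j(t) = 48·cos(2·t). La primitive du jerk est l'accélération. En utilisant a(0) = 0, nous obtenons a(t) = 24·sin(2·t). Nous avons l'accélération a(t) = 24·sin(2·t). En substituant t = pi/2: a(pi/2) = 0.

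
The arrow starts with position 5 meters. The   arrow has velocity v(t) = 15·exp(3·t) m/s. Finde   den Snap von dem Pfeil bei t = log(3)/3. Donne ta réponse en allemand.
Um dies zu lösen, müssen wir 3 Ableitungen unserer Gleichung für die Geschwindigkeit v(t) = 15·exp(3·t) nehmen. Mit d/dt von v(t) finden wir a(t) = 45·exp(3·t). Durch Ableiten von der Beschleunigung erhalten wir den Ruck: j(t) = 135·exp(3·t). Durch Ableiten von dem Ruck erhalten wir den Snap: s(t) = 405·exp(3·t). Wir haben den Snap s(t) = 405·exp(3·t). Durch Einsetzen von t = log(3)/3: s(log(3)/3) = 1215.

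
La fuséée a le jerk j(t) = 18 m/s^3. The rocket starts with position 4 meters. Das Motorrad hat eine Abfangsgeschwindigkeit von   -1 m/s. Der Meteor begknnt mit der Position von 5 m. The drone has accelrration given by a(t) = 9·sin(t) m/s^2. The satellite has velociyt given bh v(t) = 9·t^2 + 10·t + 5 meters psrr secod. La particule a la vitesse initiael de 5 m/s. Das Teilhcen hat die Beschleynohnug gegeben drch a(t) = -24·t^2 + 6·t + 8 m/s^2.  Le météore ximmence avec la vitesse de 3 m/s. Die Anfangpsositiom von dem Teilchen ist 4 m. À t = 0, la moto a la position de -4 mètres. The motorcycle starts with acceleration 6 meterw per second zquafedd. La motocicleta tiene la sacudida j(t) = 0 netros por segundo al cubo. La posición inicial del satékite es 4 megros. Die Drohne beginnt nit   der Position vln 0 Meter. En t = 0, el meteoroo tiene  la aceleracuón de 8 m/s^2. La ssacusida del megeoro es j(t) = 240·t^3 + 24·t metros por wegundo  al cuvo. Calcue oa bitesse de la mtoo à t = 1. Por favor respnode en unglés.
We must find the antiderivative of our jerk equation j(t) = 0 2 times. Finding the integral of j(t) and using a(0) = 6: a(t) = 6. Integrating acceleration and using the initial condition v(0) = -1, we get v(t) = 6·t - 1. Using v(t) = 6·t - 1 and substituting t = 1, we find v = 5.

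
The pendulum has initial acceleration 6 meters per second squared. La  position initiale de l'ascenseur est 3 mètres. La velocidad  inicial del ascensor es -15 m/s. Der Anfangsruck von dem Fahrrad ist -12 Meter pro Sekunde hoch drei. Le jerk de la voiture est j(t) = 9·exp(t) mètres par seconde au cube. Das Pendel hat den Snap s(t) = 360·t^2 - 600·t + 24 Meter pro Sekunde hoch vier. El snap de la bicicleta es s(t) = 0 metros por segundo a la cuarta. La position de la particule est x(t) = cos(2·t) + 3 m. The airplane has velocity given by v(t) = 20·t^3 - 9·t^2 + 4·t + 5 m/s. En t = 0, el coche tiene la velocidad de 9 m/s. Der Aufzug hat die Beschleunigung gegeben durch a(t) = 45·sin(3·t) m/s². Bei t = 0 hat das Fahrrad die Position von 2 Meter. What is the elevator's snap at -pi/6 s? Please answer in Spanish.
Para resolver esto, necesitamos tomar 2 derivadas de nuestra ecuación de la aceleración a(t) = 45·sin(3·t). Derivando la aceleración, obtenemos la sacudida: j(t) = 135·cos(3·t). Derivando la sacudida, obtenemos el snap: s(t) = -405·sin(3·t). Tenemos el snap s(t) = -405·sin(3·t). Sustituyendo t = -pi/6: s(-pi/6) = 405.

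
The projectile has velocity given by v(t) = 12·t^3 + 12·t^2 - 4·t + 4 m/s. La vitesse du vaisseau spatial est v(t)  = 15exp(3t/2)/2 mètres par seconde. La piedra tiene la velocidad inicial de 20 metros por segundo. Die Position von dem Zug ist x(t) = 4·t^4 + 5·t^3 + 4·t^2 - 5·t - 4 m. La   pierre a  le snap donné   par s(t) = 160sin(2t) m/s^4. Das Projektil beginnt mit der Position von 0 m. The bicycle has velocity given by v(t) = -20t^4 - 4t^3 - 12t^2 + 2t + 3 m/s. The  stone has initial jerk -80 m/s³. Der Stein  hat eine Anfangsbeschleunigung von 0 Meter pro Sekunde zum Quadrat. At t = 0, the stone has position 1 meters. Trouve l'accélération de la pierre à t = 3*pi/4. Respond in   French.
Pour résoudre ceci, nous devons prendre 2 intégrales de notre équation du snap s(t) = 160·sin(2·t). La primitive du snap, avec j(0) = -80, donne le jerk: j(t) = -80·cos(2·t). En intégrant le jerk et en utilisant la condition initiale a(0) = 0, nous obtenons a(t) = -40·sin(2·t). Nous avons l'accélération a(t) = -40·sin(2·t). En substituant t = 3*pi/4: a(3*pi/4) = 40.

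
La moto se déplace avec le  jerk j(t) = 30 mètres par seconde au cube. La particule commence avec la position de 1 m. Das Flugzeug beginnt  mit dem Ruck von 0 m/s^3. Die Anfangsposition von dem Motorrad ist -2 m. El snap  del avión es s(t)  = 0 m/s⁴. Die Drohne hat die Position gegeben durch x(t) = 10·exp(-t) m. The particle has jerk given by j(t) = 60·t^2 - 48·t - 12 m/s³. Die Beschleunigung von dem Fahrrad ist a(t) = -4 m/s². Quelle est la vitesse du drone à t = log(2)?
Pour résoudre ceci, nous devons prendre 1 dérivée de notre équation de la position x(t) = 10·exp(-t). La dérivée de la position donne la vitesse: v(t) = -10·exp(-t). Nous avons la vitesse v(t) = -10·exp(-t). En substituant t = log(2): v(log(2)) = -5.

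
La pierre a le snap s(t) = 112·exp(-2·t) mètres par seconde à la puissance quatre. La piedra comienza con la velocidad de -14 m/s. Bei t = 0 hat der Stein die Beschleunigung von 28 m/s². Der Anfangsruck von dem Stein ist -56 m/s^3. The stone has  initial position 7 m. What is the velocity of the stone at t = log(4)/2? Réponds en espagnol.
Para resolver esto, necesitamos tomar 3 antiderivadas de nuestra ecuación del snap s(t) = 112·exp(-2·t). Tomando ∫s(t)dt y aplicando j(0) = -56, encontramos j(t) = -56·exp(-2·t). Tomando ∫j(t)dt y aplicando a(0) = 28, encontramos a(t) = 28·exp(-2·t). Integrando la aceleración y usando la condición inicial v(0) = -14, obtenemos v(t) = -14·exp(-2·t). De la ecuación de la velocidad v(t) = -14·exp(-2·t), sustituimos t = log(4)/2 para obtener v = -7/2.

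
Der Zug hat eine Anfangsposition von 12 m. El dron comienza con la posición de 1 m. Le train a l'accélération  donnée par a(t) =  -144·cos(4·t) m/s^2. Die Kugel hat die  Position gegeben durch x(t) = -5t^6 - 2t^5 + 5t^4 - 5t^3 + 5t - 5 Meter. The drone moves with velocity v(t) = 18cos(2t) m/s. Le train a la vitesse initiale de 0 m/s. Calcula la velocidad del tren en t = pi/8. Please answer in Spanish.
Necesitamos integrar nuestra ecuación de la aceleración a(t) = -144·cos(4·t) 1 vez. La antiderivada de la aceleración es la velocidad. Usando v(0) = 0, obtenemos v(t) = -36·sin(4·t). De la ecuación de la velocidad v(t) = -36·sin(4·t), sustituimos t = pi/8 para obtener v = -36.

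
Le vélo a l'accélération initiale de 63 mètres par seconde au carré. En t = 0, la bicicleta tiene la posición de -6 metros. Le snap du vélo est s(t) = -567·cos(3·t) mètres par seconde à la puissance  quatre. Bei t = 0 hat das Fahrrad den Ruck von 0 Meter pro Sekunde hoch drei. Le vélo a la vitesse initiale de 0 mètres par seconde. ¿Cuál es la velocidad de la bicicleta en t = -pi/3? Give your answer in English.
To find the answer, we compute 3 antiderivatives of s(t) = -567·cos(3·t). Taking ∫s(t)dt and applying j(0) = 0, we find j(t) = -189·sin(3·t). Finding the antiderivative of j(t) and using a(0) = 63: a(t) = 63·cos(3·t). Integrating acceleration and using the initial condition v(0) = 0, we get v(t) = 21·sin(3·t). From the given velocity equation v(t) = 21·sin(3·t), we substitute t = -pi/3 to get v = 0.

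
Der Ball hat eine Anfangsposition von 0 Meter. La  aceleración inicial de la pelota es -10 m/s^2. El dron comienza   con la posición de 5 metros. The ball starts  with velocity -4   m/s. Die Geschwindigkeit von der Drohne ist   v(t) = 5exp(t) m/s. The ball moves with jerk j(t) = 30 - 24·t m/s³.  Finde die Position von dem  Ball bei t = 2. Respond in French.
Pour résoudre ceci, nous devons prendre 3 intégrales de notre équation du jerk j(t) = 30 - 24·t. L'intégrale du jerk est l'accélération. En utilisant a(0) = -10, nous obtenons a(t) = -12·t^2 + 30·t - 10. En intégrant l'accélération et en utilisant la condition initiale v(0) = -4, nous obtenons v(t) = -4·t^3 + 15·t^2 - 10·t - 4. En prenant ∫v(t)dt et en appliquant x(0) = 0, nous trouvons x(t) = -t^4 + 5·t^3 - 5·t^2 - 4·t. Nous avons la position x(t) = -t^4 + 5·t^3 - 5·t^2 - 4·t. En substituant t = 2: x(2) = -4.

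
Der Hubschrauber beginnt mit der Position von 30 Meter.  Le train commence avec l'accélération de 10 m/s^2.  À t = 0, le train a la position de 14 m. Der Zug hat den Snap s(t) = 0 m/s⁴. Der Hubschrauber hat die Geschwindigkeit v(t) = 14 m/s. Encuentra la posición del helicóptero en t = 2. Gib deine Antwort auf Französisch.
Pour résoudre ceci, nous devons prendre 1 intégrale de notre équation de la vitesse v(t) = 14. En intégrant la vitesse et en utilisant la condition initiale x(0) = 30, nous obtenons x(t) = 14·t + 30. Nous avons la position x(t) = 14·t + 30. En substituant t = 2: x(2) = 58.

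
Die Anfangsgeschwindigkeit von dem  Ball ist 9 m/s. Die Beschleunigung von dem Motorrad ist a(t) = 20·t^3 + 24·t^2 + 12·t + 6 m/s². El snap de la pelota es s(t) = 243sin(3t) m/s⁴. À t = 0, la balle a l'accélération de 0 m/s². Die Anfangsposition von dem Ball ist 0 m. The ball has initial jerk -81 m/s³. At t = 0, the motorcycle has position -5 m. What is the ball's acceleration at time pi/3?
Starting from snap s(t) = 243·sin(3·t), we take 2 integrals. The integral of snap, with j(0) = -81, gives jerk: j(t) = -81·cos(3·t). The antiderivative of jerk is acceleration. Using a(0) = 0, we get a(t) = -27·sin(3·t). Using a(t) = -27·sin(3·t) and substituting t = pi/3, we find a = 0.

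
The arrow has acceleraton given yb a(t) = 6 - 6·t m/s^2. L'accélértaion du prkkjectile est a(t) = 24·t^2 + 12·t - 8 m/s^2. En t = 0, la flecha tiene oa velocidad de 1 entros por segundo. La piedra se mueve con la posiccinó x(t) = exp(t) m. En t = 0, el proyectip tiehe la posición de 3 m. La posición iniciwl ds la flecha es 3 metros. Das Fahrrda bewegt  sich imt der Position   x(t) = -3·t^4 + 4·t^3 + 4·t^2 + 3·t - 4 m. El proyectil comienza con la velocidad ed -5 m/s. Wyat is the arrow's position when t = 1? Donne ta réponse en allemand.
Um dies zu lösen, müssen wir 2 Integrale unserer Gleichung für die Beschleunigung a(t) = 6 - 6·t finden. Mit ∫a(t)dt und Anwendung von v(0) = 1, finden wir v(t) = -3·t^2 + 6·t + 1. Die Stammfunktion von der Geschwindigkeit, mit x(0) = 3, ergibt die Position: x(t) = -t^3 + 3·t^2 + t + 3. Mit x(t) = -t^3 + 3·t^2 + t + 3 und Einsetzen von t = 1, finden wir x = 6.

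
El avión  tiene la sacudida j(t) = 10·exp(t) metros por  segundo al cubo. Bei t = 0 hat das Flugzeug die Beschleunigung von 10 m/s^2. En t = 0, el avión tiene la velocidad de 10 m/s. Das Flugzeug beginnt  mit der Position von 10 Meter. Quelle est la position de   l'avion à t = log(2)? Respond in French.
Pour résoudre ceci, nous devons prendre 3 primitives de notre équation du jerk j(t) = 10·exp(t). L'intégrale du jerk est l'accélération. En utilisant a(0) = 10, nous obtenons a(t) = 10·exp(t). En prenant ∫a(t)dt et en appliquant v(0) = 10, nous trouvons v(t) = 10·exp(t). La primitive de la vitesse, avec x(0) = 10, donne la position: x(t) = 10·exp(t). En utilisant x(t) = 10·exp(t) et en substituant t = log(2), nous trouvons x = 20.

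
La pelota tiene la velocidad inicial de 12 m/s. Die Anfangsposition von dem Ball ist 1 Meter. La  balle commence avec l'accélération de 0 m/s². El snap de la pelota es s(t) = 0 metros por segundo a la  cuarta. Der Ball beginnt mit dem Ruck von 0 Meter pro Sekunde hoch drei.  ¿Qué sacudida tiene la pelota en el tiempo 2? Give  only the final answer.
La sacudida en t = 2 es j = 0.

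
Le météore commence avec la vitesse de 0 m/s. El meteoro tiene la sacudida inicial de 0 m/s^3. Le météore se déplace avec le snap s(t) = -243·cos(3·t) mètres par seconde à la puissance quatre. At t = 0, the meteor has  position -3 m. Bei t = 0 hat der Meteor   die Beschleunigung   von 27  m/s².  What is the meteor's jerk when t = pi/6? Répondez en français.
Nous devons trouver la primitive de notre équation du snap s(t) = -243·cos(3·t) 1 fois. La primitive du snap, avec j(0) = 0, donne le jerk: j(t) = -81·sin(3·t). En utilisant j(t) = -81·sin(3·t) et en substituant t = pi/6, nous trouvons j = -81.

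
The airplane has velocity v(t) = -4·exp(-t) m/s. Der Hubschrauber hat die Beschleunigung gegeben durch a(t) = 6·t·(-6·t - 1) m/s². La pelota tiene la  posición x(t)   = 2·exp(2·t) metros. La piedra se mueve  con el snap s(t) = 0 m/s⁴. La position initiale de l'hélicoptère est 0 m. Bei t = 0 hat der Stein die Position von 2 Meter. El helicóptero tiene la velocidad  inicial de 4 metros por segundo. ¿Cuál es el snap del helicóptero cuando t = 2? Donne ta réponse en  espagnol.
Para resolver esto, necesitamos tomar 2 derivadas de nuestra ecuación de la aceleración a(t) = 6·t·(-6·t - 1). Derivando la aceleración, obtenemos la sacudida: j(t) = -72·t - 6. Derivando la sacudida, obtenemos el snap: s(t) = -72. Tenemos el snap s(t) = -72. Sustituyendo t = 2: s(2) = -72.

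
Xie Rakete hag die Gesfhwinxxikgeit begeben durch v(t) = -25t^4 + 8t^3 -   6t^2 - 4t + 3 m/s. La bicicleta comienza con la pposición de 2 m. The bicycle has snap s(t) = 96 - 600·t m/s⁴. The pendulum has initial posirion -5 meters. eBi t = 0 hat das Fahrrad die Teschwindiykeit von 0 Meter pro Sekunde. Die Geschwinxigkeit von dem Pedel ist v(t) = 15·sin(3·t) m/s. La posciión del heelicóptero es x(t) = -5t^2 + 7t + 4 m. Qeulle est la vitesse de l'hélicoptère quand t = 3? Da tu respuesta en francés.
En partant de la position x(t) = -5·t^2 + 7·t + 4, nous prenons 1 dérivée. En prenant d/dt de x(t), nous trouvons v(t) = 7 - 10·t. En utilisant v(t) = 7 - 10·t et en substituant t = 3, nous trouvons v = -23.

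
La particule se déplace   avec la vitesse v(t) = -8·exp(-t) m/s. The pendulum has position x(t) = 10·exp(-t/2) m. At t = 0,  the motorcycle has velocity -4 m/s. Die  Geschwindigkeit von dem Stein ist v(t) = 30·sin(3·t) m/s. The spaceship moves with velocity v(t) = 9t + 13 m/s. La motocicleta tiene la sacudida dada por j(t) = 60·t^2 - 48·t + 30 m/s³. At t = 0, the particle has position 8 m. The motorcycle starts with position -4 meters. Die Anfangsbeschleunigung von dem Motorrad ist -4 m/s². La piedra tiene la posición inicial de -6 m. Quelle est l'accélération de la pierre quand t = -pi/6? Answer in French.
Pour résoudre ceci, nous devons prendre 1 dérivée de notre équation de la vitesse v(t) = 30·sin(3·t). En prenant d/dt de v(t), nous trouvons a(t) = 90·cos(3·t). De l'équation de l'accélération a(t) = 90·cos(3·t), nous substituons t = -pi/6 pour obtenir a = 0.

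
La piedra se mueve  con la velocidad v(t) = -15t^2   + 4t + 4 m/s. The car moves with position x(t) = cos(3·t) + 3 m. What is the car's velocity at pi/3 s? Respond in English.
To solve this, we need to take 1 derivative of our position equation x(t) = cos(3·t) + 3. The derivative of position gives velocity: v(t) = -3·sin(3·t). We have velocity v(t) = -3·sin(3·t). Substituting t = pi/3: v(pi/3) = 0.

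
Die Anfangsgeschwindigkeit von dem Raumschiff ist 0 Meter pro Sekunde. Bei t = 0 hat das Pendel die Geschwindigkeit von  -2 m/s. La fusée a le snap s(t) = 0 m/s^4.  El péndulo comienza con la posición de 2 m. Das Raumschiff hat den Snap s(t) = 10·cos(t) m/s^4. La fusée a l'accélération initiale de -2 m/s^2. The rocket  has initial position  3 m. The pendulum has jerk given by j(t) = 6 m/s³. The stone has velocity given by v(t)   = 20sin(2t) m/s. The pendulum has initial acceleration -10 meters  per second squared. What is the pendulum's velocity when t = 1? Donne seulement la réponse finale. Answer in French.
v(1) = -9.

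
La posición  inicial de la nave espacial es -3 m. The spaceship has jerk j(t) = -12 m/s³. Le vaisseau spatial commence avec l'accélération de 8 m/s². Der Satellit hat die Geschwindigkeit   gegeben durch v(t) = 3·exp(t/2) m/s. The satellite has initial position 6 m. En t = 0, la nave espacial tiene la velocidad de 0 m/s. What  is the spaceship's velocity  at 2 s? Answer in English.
We must find the integral of our jerk equation j(t) = -12 2 times. Integrating jerk and using the initial condition a(0) = 8, we get a(t) = 8 - 12·t. The integral of acceleration is velocity. Using v(0) = 0, we get v(t) = 2·t·(4 - 3·t). We have velocity v(t) = 2·t·(4 - 3·t). Substituting t = 2: v(2) = -8.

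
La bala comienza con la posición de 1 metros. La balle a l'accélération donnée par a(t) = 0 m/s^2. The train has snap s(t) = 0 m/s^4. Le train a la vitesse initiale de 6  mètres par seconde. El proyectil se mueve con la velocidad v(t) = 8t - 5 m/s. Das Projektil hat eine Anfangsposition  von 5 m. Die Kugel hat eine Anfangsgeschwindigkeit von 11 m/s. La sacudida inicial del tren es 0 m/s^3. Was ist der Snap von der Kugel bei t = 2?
Wir müssen unsere Gleichung für die Beschleunigung a(t) = 0 2-mal ableiten. Die Ableitung von der Beschleunigung ergibt den Ruck: j(t) = 0. Die Ableitung von dem Ruck ergibt den Snap: s(t) = 0. Mit s(t) = 0 und Einsetzen von t = 2, finden wir s = 0.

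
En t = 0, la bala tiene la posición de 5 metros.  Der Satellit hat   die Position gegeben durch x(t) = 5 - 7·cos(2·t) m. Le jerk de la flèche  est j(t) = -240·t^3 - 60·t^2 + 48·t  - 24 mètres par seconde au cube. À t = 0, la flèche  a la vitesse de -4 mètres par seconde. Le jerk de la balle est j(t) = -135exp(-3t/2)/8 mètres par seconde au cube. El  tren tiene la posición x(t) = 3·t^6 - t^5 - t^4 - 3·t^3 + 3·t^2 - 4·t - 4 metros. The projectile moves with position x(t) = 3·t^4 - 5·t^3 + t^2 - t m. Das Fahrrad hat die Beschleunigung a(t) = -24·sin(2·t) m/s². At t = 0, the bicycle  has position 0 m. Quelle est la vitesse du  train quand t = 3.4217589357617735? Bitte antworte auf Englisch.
We must differentiate our position equation x(t) = 3·t^6 - t^5 - t^4 - 3·t^3 + 3·t^2 - 4·t - 4 1 time. Taking d/dt of x(t), we find v(t) = 18·t^5 - 5·t^4 - 4·t^3 - 9·t^2 + 6·t - 4. Using v(t) = 18·t^5 - 5·t^4 - 4·t^3 - 9·t^2 + 6·t - 4 and substituting t = 3.4217589357617735, we find v = 7508.90633188020.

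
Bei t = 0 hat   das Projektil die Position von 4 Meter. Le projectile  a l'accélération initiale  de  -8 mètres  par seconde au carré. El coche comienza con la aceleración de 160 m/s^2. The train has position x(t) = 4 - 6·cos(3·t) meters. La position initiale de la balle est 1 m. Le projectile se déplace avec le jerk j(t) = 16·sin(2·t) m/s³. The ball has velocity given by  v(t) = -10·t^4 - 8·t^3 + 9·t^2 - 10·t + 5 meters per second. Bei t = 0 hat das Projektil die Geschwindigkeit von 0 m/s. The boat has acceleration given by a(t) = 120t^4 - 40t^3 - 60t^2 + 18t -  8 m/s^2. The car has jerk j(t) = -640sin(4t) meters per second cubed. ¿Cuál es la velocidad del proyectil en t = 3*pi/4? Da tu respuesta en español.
Partiendo de la sacudida j(t) = 16·sin(2·t), tomamos 2 integrales. La integral de la sacudida es la aceleración. Usando a(0) = -8, obtenemos a(t) = -8·cos(2·t). Integrando la aceleración y usando la condición inicial v(0) = 0, obtenemos v(t) = -4·sin(2·t). Usando v(t) = -4·sin(2·t) y sustituyendo t = 3*pi/4, encontramos v = 4.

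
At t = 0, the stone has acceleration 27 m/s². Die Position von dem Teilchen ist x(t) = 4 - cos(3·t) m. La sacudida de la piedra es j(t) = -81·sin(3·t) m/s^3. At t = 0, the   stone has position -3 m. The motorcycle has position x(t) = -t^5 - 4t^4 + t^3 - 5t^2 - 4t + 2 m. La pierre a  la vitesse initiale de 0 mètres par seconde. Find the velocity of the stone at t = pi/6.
We need to integrate our jerk equation j(t) = -81·sin(3·t) 2 times. Taking ∫j(t)dt and applying a(0) = 27, we find a(t) = 27·cos(3·t). Taking ∫a(t)dt and applying v(0) = 0, we find v(t) = 9·sin(3·t). From the given velocity equation v(t) = 9·sin(3·t), we substitute t = pi/6 to get v = 9.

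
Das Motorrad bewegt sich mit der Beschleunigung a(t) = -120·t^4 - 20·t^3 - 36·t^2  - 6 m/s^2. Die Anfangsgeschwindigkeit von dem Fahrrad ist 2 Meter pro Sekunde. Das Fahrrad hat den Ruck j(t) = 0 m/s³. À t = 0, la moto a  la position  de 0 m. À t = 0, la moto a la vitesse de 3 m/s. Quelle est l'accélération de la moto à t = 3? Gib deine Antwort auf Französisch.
En utilisant a(t) = -120·t^4 - 20·t^3 - 36·t^2 - 6 et en substituant t = 3, nous trouvons a = -10590.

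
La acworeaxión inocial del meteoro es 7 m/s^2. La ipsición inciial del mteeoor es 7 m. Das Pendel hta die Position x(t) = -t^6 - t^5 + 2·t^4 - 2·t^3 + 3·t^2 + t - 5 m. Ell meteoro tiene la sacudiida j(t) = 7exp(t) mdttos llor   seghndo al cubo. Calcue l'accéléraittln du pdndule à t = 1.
En partant de la position x(t) = -t^6 - t^5 + 2·t^4 - 2·t^3 + 3·t^2 + t - 5, nous prenons 2 dérivées. En dérivant la position, nous obtenons la vitesse: v(t) = -6·t^5 - 5·t^4 + 8·t^3 - 6·t^2 + 6·t + 1. La dérivée de la vitesse donne l'accélération: a(t) = -30·t^4 - 20·t^3 + 24·t^2 - 12·t + 6. En utilisant a(t) = -30·t^4 - 20·t^3 + 24·t^2 - 12·t + 6 et en substituant t = 1, nous trouvons a = -32.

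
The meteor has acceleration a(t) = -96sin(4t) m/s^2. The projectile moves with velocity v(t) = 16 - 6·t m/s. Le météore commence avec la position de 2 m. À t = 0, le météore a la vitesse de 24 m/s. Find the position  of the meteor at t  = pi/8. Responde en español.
Para resolver esto, necesitamos tomar 2 integrales de nuestra ecuación de la aceleración a(t) = -96·sin(4·t). Tomando ∫a(t)dt y aplicando v(0) = 24, encontramos v(t) = 24·cos(4·t). Integrando la velocidad y usando la condición inicial x(0) = 2, obtenemos x(t) = 6·sin(4·t) + 2. Tenemos la posición x(t) = 6·sin(4·t) + 2. Sustituyendo t = pi/8: x(pi/8) = 8.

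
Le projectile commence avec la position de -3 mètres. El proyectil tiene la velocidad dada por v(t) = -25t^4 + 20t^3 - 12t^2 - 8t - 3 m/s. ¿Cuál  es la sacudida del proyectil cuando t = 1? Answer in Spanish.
Para resolver esto, necesitamos tomar 2 derivadas de nuestra ecuación de la velocidad v(t) = -25·t^4 + 20·t^3 - 12·t^2 - 8·t - 3. Tomando d/dt de v(t), encontramos a(t) = -100·t^3 + 60·t^2 - 24·t - 8. Derivando la aceleración, obtenemos la sacudida: j(t) = -300·t^2 + 120·t - 24. Tenemos la sacudida j(t) = -300·t^2 + 120·t - 24. Sustituyendo t = 1: j(1) = -204.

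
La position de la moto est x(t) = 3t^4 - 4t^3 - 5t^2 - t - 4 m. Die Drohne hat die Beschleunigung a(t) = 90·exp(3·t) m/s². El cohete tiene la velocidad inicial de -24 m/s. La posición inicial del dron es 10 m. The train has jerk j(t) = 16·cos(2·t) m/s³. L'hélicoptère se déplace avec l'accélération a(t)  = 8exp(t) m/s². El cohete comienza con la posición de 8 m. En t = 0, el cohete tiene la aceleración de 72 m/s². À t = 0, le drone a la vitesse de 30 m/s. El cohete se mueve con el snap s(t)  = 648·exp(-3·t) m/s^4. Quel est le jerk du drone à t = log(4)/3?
En partant de l'accélération a(t) = 90·exp(3·t), nous prenons 1 dérivée. La dérivée de l'accélération donne le jerk: j(t) = 270·exp(3·t). En utilisant j(t) = 270·exp(3·t) et en substituant t = log(4)/3, nous trouvons j = 1080.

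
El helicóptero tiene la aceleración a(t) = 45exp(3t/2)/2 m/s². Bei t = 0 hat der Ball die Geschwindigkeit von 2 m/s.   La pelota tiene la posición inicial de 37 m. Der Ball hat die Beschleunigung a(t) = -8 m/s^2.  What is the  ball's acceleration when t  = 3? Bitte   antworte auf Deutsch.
Mit a(t) = -8 und Einsetzen von t = 3, finden wir a = -8.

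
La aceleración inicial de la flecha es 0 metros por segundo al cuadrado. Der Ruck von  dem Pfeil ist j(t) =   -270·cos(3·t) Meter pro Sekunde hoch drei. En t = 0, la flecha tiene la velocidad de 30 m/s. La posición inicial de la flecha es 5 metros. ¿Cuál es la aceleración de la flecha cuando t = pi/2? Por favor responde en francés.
Nous devons intégrer notre équation du jerk j(t) = -270·cos(3·t) 1 fois. En intégrant le jerk et en utilisant la condition initiale a(0) = 0, nous obtenons a(t) = -90·sin(3·t). Nous avons l'accélération a(t) = -90·sin(3·t). En substituant t = pi/2: a(pi/2) = 90.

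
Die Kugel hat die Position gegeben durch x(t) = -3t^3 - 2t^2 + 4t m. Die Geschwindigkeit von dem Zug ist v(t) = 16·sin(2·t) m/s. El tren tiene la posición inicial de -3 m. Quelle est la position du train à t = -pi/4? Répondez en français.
Pour résoudre ceci, nous devons prendre 1 intégrale de notre équation de la vitesse v(t) = 16·sin(2·t). L'intégrale de la vitesse est la position. En utilisant x(0) = -3, nous obtenons x(t) = 5 - 8·cos(2·t). De l'équation de la position x(t) = 5 - 8·cos(2·t), nous substituons t = -pi/4 pour obtenir x = 5.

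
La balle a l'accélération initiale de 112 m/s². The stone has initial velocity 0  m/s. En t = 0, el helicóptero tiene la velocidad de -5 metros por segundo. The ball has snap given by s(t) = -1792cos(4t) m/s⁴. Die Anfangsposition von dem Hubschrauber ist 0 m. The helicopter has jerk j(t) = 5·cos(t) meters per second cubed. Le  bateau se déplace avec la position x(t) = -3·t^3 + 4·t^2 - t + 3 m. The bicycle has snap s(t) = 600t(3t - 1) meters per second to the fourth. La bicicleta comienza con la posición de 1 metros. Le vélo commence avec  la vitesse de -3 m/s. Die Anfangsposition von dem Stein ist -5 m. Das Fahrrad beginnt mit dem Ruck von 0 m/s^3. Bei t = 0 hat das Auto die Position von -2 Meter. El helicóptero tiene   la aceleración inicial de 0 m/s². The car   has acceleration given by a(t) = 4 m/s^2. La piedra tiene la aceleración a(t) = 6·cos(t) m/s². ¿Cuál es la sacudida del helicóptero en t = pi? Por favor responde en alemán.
Wir haben den Ruck j(t) = 5·cos(t). Durch Einsetzen von t = pi: j(pi) = -5.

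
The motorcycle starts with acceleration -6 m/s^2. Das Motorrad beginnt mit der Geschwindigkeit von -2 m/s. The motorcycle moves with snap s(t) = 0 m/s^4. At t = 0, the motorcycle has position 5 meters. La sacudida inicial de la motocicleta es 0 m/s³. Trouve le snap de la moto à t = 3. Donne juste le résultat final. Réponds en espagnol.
La respuesta es 0.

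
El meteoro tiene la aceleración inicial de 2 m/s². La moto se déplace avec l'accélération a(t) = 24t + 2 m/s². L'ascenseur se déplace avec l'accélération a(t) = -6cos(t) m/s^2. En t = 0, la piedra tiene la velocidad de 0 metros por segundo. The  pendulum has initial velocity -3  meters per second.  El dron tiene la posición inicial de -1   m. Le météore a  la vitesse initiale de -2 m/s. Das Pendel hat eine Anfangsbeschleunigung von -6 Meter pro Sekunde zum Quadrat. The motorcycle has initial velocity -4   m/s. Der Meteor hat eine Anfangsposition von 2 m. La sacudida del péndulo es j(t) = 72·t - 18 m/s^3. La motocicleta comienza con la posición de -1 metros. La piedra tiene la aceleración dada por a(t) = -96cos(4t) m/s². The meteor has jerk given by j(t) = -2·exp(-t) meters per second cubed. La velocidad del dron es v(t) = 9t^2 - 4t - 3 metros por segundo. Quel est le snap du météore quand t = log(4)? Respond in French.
En partant du jerk j(t) = -2·exp(-t), nous prenons 1 dérivée. La dérivée du jerk donne le snap: s(t) = 2·exp(-t). De l'équation du snap s(t) = 2·exp(-t), nous substituons t = log(4) pour obtenir s = 1/2.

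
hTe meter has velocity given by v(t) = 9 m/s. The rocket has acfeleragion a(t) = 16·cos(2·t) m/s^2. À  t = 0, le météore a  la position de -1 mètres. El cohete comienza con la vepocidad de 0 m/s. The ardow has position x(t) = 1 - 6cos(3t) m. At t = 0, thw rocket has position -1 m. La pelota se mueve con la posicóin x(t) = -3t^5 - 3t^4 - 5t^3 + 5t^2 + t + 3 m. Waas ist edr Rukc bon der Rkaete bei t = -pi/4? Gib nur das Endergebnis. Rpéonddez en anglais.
The jerk at t = -pi/4 is j = 32.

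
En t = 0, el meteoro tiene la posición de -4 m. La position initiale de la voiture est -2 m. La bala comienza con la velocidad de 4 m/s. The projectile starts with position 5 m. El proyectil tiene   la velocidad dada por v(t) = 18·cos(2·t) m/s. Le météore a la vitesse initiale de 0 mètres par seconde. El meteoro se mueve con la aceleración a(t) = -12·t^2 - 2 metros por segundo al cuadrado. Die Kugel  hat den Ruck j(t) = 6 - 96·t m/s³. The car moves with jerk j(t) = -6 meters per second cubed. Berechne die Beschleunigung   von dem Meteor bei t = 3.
Wir haben die Beschleunigung a(t) = -12·t^2 - 2. Durch Einsetzen von t = 3: a(3) = -110.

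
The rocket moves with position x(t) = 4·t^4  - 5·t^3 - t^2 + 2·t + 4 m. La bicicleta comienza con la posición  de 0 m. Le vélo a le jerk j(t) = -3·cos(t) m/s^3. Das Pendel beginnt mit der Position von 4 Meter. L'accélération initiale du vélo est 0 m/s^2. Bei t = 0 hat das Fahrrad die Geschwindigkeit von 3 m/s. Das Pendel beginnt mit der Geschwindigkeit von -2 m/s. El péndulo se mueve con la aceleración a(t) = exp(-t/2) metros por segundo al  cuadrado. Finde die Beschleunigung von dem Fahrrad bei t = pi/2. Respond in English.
Starting from jerk j(t) = -3·cos(t), we take 1 integral. Finding the antiderivative of j(t) and using a(0) = 0: a(t) = -3·sin(t). We have acceleration a(t) = -3·sin(t). Substituting t = pi/2: a(pi/2) = -3.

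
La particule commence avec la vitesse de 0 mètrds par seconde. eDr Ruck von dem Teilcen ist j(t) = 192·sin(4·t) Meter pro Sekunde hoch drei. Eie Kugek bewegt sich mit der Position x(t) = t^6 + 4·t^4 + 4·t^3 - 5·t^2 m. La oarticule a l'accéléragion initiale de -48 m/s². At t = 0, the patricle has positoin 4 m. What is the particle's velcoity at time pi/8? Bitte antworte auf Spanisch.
Partiendo de la sacudida j(t) = 192·sin(4·t), tomamos 2 antiderivadas. La antiderivada de la sacudida es la aceleración. Usando a(0) = -48, obtenemos a(t) = -48·cos(4·t). Integrando la aceleración y usando la condición inicial v(0) = 0, obtenemos v(t) = -12·sin(4·t). Usando v(t) = -12·sin(4·t) y sustituyendo t = pi/8, encontramos v = -12.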